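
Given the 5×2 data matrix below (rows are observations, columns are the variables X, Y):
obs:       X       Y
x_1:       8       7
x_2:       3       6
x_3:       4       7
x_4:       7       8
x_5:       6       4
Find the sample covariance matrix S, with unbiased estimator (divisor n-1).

Step 1 — column means:
  mean(X) = (8 + 3 + 4 + 7 + 6) / 5 = 28/5 = 5.6
  mean(Y) = (7 + 6 + 7 + 8 + 4) / 5 = 32/5 = 6.4

Step 2 — sample covariance S[i,j] = (1/(n-1)) · Σ_k (x_{k,i} - mean_i) · (x_{k,j} - mean_j), with n-1 = 4.
  S[X,X] = ((2.4)·(2.4) + (-2.6)·(-2.6) + (-1.6)·(-1.6) + (1.4)·(1.4) + (0.4)·(0.4)) / 4 = 17.2/4 = 4.3
  S[X,Y] = ((2.4)·(0.6) + (-2.6)·(-0.4) + (-1.6)·(0.6) + (1.4)·(1.6) + (0.4)·(-2.4)) / 4 = 2.8/4 = 0.7
  S[Y,Y] = ((0.6)·(0.6) + (-0.4)·(-0.4) + (0.6)·(0.6) + (1.6)·(1.6) + (-2.4)·(-2.4)) / 4 = 9.2/4 = 2.3

S is symmetric (S[j,i] = S[i,j]). Assembling:

S = [[4.3, 0.7],
 [0.7, 2.3]]


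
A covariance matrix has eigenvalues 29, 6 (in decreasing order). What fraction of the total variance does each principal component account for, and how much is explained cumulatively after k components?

Step 1 — total variance = trace(Sigma) = Σ λ_i = 29 + 6 = 35.

Step 2 — fraction explained by component i = λ_i / Σ λ:
  PC1: 29/35 = 0.8286
  PC2: 6/35 = 0.1714

Step 3 — cumulative fraction after k components = (λ_1 + ... + λ_k) / Σ λ:
  k = 1: 29/35 = 0.8286
  k = 2: (29 + 6)/35 = 35/35 = 1

Summary (fraction, with percent):

explained: PC1 0.8286 (82.86%), PC2 0.1714 (17.14%);  cumulative: 0.8286, 1


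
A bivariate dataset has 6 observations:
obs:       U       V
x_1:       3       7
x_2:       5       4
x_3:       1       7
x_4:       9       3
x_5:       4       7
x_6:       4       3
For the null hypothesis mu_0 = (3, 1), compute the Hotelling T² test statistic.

Step 1 — sample mean vector:
  mean(U) = (3 + 5 + 1 + 9 + 4 + 4) / 6 = 26/6 = 4.3333
  mean(V) = (7 + 4 + 7 + 3 + 7 + 3) / 6 = 31/6 = 5.1667
  x̄ = (4.3333, 5.1667),  deviation x̄ - mu_0 = (4.3333, 5.1667) - (3, 1) = (1.3333, 4.1667).

Step 2 — sample covariance matrix, S[i,j] = (1/(n-1)) · Σ_k (x_{k,i} - mean_i) · (x_{k,j} - mean_j), divisor n-1 = 5:
  S[U,U] = ((-1.3333)·(-1.3333) + (0.6667)·(0.6667) + (-3.3333)·(-3.3333) + (4.6667)·(4.6667) + (-0.3333)·(-0.3333) + (-0.3333)·(-0.3333)) / 5 = 35.3333/5 = 7.0667
  S[U,V] = ((-1.3333)·(1.8333) + (0.6667)·(-1.1667) + (-3.3333)·(1.8333) + (4.6667)·(-2.1667) + (-0.3333)·(1.8333) + (-0.3333)·(-2.1667)) / 5 = -19.3333/5 = -3.8667
  S[V,V] = ((1.8333)·(1.8333) + (-1.1667)·(-1.1667) + (1.8333)·(1.8333) + (-2.1667)·(-2.1667) + (1.8333)·(1.8333) + (-2.1667)·(-2.1667)) / 5 = 20.8333/5 = 4.1667
  S = [[7.0667, -3.8667],
 [-3.8667, 4.1667]].

Step 3 — invert S. det(S) = 7.0667·4.1667 - (-3.8667)² = 14.4933.
  S^{-1} = (1/det) · [[d, -b], [-b, a]] = [[0.2875, 0.2668],
 [0.2668, 0.4876]].

Step 4 — quadratic form (x̄ - mu_0)^T · S^{-1} · (x̄ - mu_0):
  S^{-1} · (x̄ - mu_0) = (1.4949, 2.3873),
  (x̄ - mu_0)^T · [...] = (1.3333)·(1.4949) + (4.1667)·(2.3873) = 11.9404.

Step 5 — scale by n: T² = 6 · 11.9404 = 71.6421.

T² ≈ 71.6421


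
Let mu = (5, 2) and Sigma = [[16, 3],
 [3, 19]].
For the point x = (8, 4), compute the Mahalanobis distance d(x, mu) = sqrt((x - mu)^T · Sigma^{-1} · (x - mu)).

Step 1 — centre the observation: (x - mu) = (3, 2).

Step 2 — invert Sigma. det(Sigma) = 16·19 - (3)² = 295.
  Sigma^{-1} = (1/det) · [[d, -b], [-b, a]] = [[0.0644, -0.0102],
 [-0.0102, 0.0542]].

Step 3 — form the quadratic (x - mu)^T · Sigma^{-1} · (x - mu):
  Sigma^{-1} · (x - mu) = (0.1729, 0.078).
  (x - mu)^T · [Sigma^{-1} · (x - mu)] = (3)·(0.1729) + (2)·(0.078) = 0.6746.

Step 4 — take square root: d = √(0.6746) ≈ 0.8213.

d(x, mu) = √(0.6746) ≈ 0.8213


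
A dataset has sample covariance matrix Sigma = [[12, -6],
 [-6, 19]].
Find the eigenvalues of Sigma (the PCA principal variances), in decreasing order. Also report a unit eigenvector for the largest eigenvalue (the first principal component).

Step 1 — characteristic polynomial of 2×2 Sigma:
  det(Sigma - λI) = λ² - trace · λ + det = 0.
  trace = 12 + 19 = 31, det = 12·19 - (-6)² = 192.
Step 2 — discriminant:
  Δ = trace² - 4·det = 961 - 768 = 193.
Step 3 — eigenvalues:
  λ = (trace ± √Δ)/2 = (31 ± 13.8924)/2,
  λ_1 = 22.4462,  λ_2 = 8.5538.

Step 4 — unit eigenvector for λ_1: solve (Sigma - λ_1 I)v = 0. First row:
  (12 - 22.4462)·v_x + (-6)·v_y = 0, i.e. (-10.4462)·v_x + (-6)·v_y = 0,
  so v ∝ (b, λ_1 - a) = (-6, 10.4462); multiply by -1 so the first entry is positive: u = (6, -10.4462).
  ||u|| = √((6)² + (-10.4462)²) = √(145.1236) ≈ 12.0467,
  v_1 = u/||u|| ≈ (0.4981, -0.8671) (||v_1|| = 1).

λ_1 = 22.4462,  λ_2 = 8.5538;  v_1 ≈ (0.4981, -0.8671)


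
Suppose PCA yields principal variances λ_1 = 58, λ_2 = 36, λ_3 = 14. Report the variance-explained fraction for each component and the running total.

Step 1 — total variance = trace(Sigma) = Σ λ_i = 58 + 36 + 14 = 108.

Step 2 — fraction explained by component i = λ_i / Σ λ:
  PC1: 58/108 = 0.537
  PC2: 36/108 = 0.3333
  PC3: 14/108 = 0.1296

Step 3 — cumulative fraction after k components = (λ_1 + ... + λ_k) / Σ λ:
  k = 1: 58/108 = 0.537
  k = 2: (58 + 36)/108 = 94/108 = 0.8704
  k = 3: (58 + 36 + 14)/108 = 108/108 = 1

Summary (fraction, with percent):

explained: PC1 0.537 (53.7%), PC2 0.3333 (33.33%), PC3 0.1296 (12.96%);  cumulative: 0.537, 0.8704, 1


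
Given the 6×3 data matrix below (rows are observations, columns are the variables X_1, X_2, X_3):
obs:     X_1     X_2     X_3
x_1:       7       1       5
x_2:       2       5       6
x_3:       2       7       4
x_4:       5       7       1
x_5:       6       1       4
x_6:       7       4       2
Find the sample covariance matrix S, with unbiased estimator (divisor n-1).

Step 1 — column means:
  mean(X_1) = (7 + 2 + 2 + 5 + 6 + 7) / 6 = 29/6 = 4.8333
  mean(X_2) = (1 + 5 + 7 + 7 + 1 + 4) / 6 = 25/6 = 4.1667
  mean(X_3) = (5 + 6 + 4 + 1 + 4 + 2) / 6 = 22/6 = 3.6667

Step 2 — sample covariance S[i,j] = (1/(n-1)) · Σ_k (x_{k,i} - mean_i) · (x_{k,j} - mean_j), with n-1 = 5.
  S[X_1,X_1] = ((2.1667)·(2.1667) + (-2.8333)·(-2.8333) + (-2.8333)·(-2.8333) + (0.1667)·(0.1667) + (1.1667)·(1.1667) + (2.1667)·(2.1667)) / 5 = 26.8333/5 = 5.3667
  S[X_1,X_2] = ((2.1667)·(-3.1667) + (-2.8333)·(0.8333) + (-2.8333)·(2.8333) + (0.1667)·(2.8333) + (1.1667)·(-3.1667) + (2.1667)·(-0.1667)) / 5 = -20.8333/5 = -4.1667
  S[X_1,X_3] = ((2.1667)·(1.3333) + (-2.8333)·(2.3333) + (-2.8333)·(0.3333) + (0.1667)·(-2.6667) + (1.1667)·(0.3333) + (2.1667)·(-1.6667)) / 5 = -8.3333/5 = -1.6667
  S[X_2,X_2] = ((-3.1667)·(-3.1667) + (0.8333)·(0.8333) + (2.8333)·(2.8333) + (2.8333)·(2.8333) + (-3.1667)·(-3.1667) + (-0.1667)·(-0.1667)) / 5 = 36.8333/5 = 7.3667
  S[X_2,X_3] = ((-3.1667)·(1.3333) + (0.8333)·(2.3333) + (2.8333)·(0.3333) + (2.8333)·(-2.6667) + (-3.1667)·(0.3333) + (-0.1667)·(-1.6667)) / 5 = -9.6667/5 = -1.9333
  S[X_3,X_3] = ((1.3333)·(1.3333) + (2.3333)·(2.3333) + (0.3333)·(0.3333) + (-2.6667)·(-2.6667) + (0.3333)·(0.3333) + (-1.6667)·(-1.6667)) / 5 = 17.3333/5 = 3.4667

S is symmetric (S[j,i] = S[i,j]). Assembling:

S = [[5.3667, -4.1667, -1.6667],
 [-4.1667, 7.3667, -1.9333],
 [-1.6667, -1.9333, 3.4667]]


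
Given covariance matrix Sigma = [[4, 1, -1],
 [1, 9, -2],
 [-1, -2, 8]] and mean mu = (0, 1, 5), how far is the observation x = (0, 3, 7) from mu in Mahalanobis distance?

Step 1 — centre the observation: (x - mu) = (0, 2, 2).

Step 2 — invert Sigma (cofactor / det for 3×3, or solve directly):
  Sigma^{-1} = [[0.2625, -0.0232, 0.027],
 [-0.0232, 0.1197, 0.027],
 [0.027, 0.027, 0.1351]].

Step 3 — form the quadratic (x - mu)^T · Sigma^{-1} · (x - mu):
  Sigma^{-1} · (x - mu) = (0.0077, 0.2934, 0.3243).
  (x - mu)^T · [Sigma^{-1} · (x - mu)] = (0)·(0.0077) + (2)·(0.2934) + (2)·(0.3243) = 1.2355.

Step 4 — take square root: d = √(1.2355) ≈ 1.1115.

d(x, mu) = √(1.2355) ≈ 1.1115


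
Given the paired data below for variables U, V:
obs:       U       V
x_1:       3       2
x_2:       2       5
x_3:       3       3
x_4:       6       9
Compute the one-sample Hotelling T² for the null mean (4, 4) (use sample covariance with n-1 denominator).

Step 1 — sample mean vector:
  mean(U) = (3 + 2 + 3 + 6) / 4 = 14/4 = 3.5
  mean(V) = (2 + 5 + 3 + 9) / 4 = 19/4 = 4.75
  x̄ = (3.5, 4.75),  deviation x̄ - mu_0 = (3.5, 4.75) - (4, 4) = (-0.5, 0.75).

Step 2 — sample covariance matrix, S[i,j] = (1/(n-1)) · Σ_k (x_{k,i} - mean_i) · (x_{k,j} - mean_j), divisor n-1 = 3:
  S[U,U] = ((-0.5)·(-0.5) + (-1.5)·(-1.5) + (-0.5)·(-0.5) + (2.5)·(2.5)) / 3 = 9/3 = 3
  S[U,V] = ((-0.5)·(-2.75) + (-1.5)·(0.25) + (-0.5)·(-1.75) + (2.5)·(4.25)) / 3 = 12.5/3 = 4.1667
  S[V,V] = ((-2.75)·(-2.75) + (0.25)·(0.25) + (-1.75)·(-1.75) + (4.25)·(4.25)) / 3 = 28.75/3 = 9.5833
  S = [[3, 4.1667],
 [4.1667, 9.5833]].

Step 3 — invert S. det(S) = 3·9.5833 - (4.1667)² = 11.3889.
  S^{-1} = (1/det) · [[d, -b], [-b, a]] = [[0.8415, -0.3659],
 [-0.3659, 0.2634]].

Step 4 — quadratic form (x̄ - mu_0)^T · S^{-1} · (x̄ - mu_0):
  S^{-1} · (x̄ - mu_0) = (-0.6951, 0.3805),
  (x̄ - mu_0)^T · [...] = (-0.5)·(-0.6951) + (0.75)·(0.3805) = 0.6329.

Step 5 — scale by n: T² = 4 · 0.6329 = 2.5317.

T² ≈ 2.5317


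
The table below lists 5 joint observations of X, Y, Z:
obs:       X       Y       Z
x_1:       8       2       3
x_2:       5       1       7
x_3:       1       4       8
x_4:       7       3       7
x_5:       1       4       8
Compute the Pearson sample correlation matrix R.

Step 1 — column means:
  mean(X) = (8 + 5 + 1 + 7 + 1) / 5 = 22/5 = 4.4
  mean(Y) = (2 + 1 + 4 + 3 + 4) / 5 = 14/5 = 2.8
  mean(Z) = (3 + 7 + 8 + 7 + 8) / 5 = 33/5 = 6.6

Step 2 — sample variances and covariances s[i,j] = (1/(n-1)) · Σ_k (x_{k,i} - mean_i) · (x_{k,j} - mean_j), with n-1 = 4:
  s[X,X] = ((3.6)·(3.6) + (0.6)·(0.6) + (-3.4)·(-3.4) + (2.6)·(2.6) + (-3.4)·(-3.4)) / 4 = 43.2/4 = 10.8
  s[X,Y] = ((3.6)·(-0.8) + (0.6)·(-1.8) + (-3.4)·(1.2) + (2.6)·(0.2) + (-3.4)·(1.2)) / 4 = -11.6/4 = -2.9
  s[X,Z] = ((3.6)·(-3.6) + (0.6)·(0.4) + (-3.4)·(1.4) + (2.6)·(0.4) + (-3.4)·(1.4)) / 4 = -21.2/4 = -5.3
  s[Y,Y] = ((-0.8)·(-0.8) + (-1.8)·(-1.8) + (1.2)·(1.2) + (0.2)·(0.2) + (1.2)·(1.2)) / 4 = 6.8/4 = 1.7
  s[Y,Z] = ((-0.8)·(-3.6) + (-1.8)·(0.4) + (1.2)·(1.4) + (0.2)·(0.4) + (1.2)·(1.4)) / 4 = 5.6/4 = 1.4
  s[Z,Z] = ((-3.6)·(-3.6) + (0.4)·(0.4) + (1.4)·(1.4) + (0.4)·(0.4) + (1.4)·(1.4)) / 4 = 17.2/4 = 4.3
  Sample standard deviations s_i = √(s[i,i]):
  s(X) = √(10.8) = 3.2863
  s(Y) = √(1.7) = 1.3038
  s(Z) = √(4.3) = 2.0736

Step 3 — r_{ij} = s_{ij} / (s_i · s_j):
  r[X,X] = 1 (diagonal).
  r[X,Y] = -2.9 / (3.2863 · 1.3038) = -2.9 / 4.2849 = -0.6768
  r[X,Z] = -5.3 / (3.2863 · 2.0736) = -5.3 / 6.8147 = -0.7777
  r[Y,Y] = 1 (diagonal).
  r[Y,Z] = 1.4 / (1.3038 · 2.0736) = 1.4 / 2.7037 = 0.5178
  r[Z,Z] = 1 (diagonal).

R is symmetric with unit diagonal. Assembling:

R = [[1, -0.6768, -0.7777],
 [-0.6768, 1, 0.5178],
 [-0.7777, 0.5178, 1]]


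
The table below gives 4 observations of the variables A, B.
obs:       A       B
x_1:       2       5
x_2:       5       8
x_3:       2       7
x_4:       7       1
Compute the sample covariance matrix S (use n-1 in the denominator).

Step 1 — column means:
  mean(A) = (2 + 5 + 2 + 7) / 4 = 16/4 = 4
  mean(B) = (5 + 8 + 7 + 1) / 4 = 21/4 = 5.25

Step 2 — sample covariance S[i,j] = (1/(n-1)) · Σ_k (x_{k,i} - mean_i) · (x_{k,j} - mean_j), with n-1 = 3.
  S[A,A] = ((-2)·(-2) + (1)·(1) + (-2)·(-2) + (3)·(3)) / 3 = 18/3 = 6
  S[A,B] = ((-2)·(-0.25) + (1)·(2.75) + (-2)·(1.75) + (3)·(-4.25)) / 3 = -13/3 = -4.3333
  S[B,B] = ((-0.25)·(-0.25) + (2.75)·(2.75) + (1.75)·(1.75) + (-4.25)·(-4.25)) / 3 = 28.75/3 = 9.5833

S is symmetric (S[j,i] = S[i,j]). Assembling:

S = [[6, -4.3333],
 [-4.3333, 9.5833]]


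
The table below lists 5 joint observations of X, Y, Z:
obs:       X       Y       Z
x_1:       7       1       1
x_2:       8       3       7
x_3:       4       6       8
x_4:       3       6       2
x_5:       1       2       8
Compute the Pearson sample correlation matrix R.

Step 1 — column means:
  mean(X) = (7 + 8 + 4 + 3 + 1) / 5 = 23/5 = 4.6
  mean(Y) = (1 + 3 + 6 + 6 + 2) / 5 = 18/5 = 3.6
  mean(Z) = (1 + 7 + 8 + 2 + 8) / 5 = 26/5 = 5.2

Step 2 — sample variances and covariances s[i,j] = (1/(n-1)) · Σ_k (x_{k,i} - mean_i) · (x_{k,j} - mean_j), with n-1 = 4:
  s[X,X] = ((2.4)·(2.4) + (3.4)·(3.4) + (-0.6)·(-0.6) + (-1.6)·(-1.6) + (-3.6)·(-3.6)) / 4 = 33.2/4 = 8.3
  s[X,Y] = ((2.4)·(-2.6) + (3.4)·(-0.6) + (-0.6)·(2.4) + (-1.6)·(2.4) + (-3.6)·(-1.6)) / 4 = -7.8/4 = -1.95
  s[X,Z] = ((2.4)·(-4.2) + (3.4)·(1.8) + (-0.6)·(2.8) + (-1.6)·(-3.2) + (-3.6)·(2.8)) / 4 = -10.6/4 = -2.65
  s[Y,Y] = ((-2.6)·(-2.6) + (-0.6)·(-0.6) + (2.4)·(2.4) + (2.4)·(2.4) + (-1.6)·(-1.6)) / 4 = 21.2/4 = 5.3
  s[Y,Z] = ((-2.6)·(-4.2) + (-0.6)·(1.8) + (2.4)·(2.8) + (2.4)·(-3.2) + (-1.6)·(2.8)) / 4 = 4.4/4 = 1.1
  s[Z,Z] = ((-4.2)·(-4.2) + (1.8)·(1.8) + (2.8)·(2.8) + (-3.2)·(-3.2) + (2.8)·(2.8)) / 4 = 46.8/4 = 11.7
  Sample standard deviations s_i = √(s[i,i]):
  s(X) = √(8.3) = 2.881
  s(Y) = √(5.3) = 2.3022
  s(Z) = √(11.7) = 3.4205

Step 3 — r_{ij} = s_{ij} / (s_i · s_j):
  r[X,X] = 1 (diagonal).
  r[X,Y] = -1.95 / (2.881 · 2.3022) = -1.95 / 6.6325 = -0.294
  r[X,Z] = -2.65 / (2.881 · 3.4205) = -2.65 / 9.8544 = -0.2689
  r[Y,Y] = 1 (diagonal).
  r[Y,Z] = 1.1 / (2.3022 · 3.4205) = 1.1 / 7.8746 = 0.1397
  r[Z,Z] = 1 (diagonal).

R is symmetric with unit diagonal. Assembling:

R = [[1, -0.294, -0.2689],
 [-0.294, 1, 0.1397],
 [-0.2689, 0.1397, 1]]


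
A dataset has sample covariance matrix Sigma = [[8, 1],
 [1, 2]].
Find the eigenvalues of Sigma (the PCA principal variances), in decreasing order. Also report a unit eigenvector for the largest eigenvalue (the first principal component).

Step 1 — characteristic polynomial of 2×2 Sigma:
  det(Sigma - λI) = λ² - trace · λ + det = 0.
  trace = 8 + 2 = 10, det = 8·2 - (1)² = 15.
Step 2 — discriminant:
  Δ = trace² - 4·det = 100 - 60 = 40.
Step 3 — eigenvalues:
  λ = (trace ± √Δ)/2 = (10 ± 6.3246)/2,
  λ_1 = 8.1623,  λ_2 = 1.8377.

Step 4 — unit eigenvector for λ_1: solve (Sigma - λ_1 I)v = 0. First row:
  (8 - 8.1623)·v_x + (1)·v_y = 0, i.e. (-0.1623)·v_x + (1)·v_y = 0,
  so v ∝ (b, λ_1 - a) = (1, 0.1623) = u.
  ||u|| = √((1)² + (0.1623)²) = √(1.0263) ≈ 1.0131,
  v_1 = u/||u|| ≈ (0.9871, 0.1602) (||v_1|| = 1).

λ_1 = 8.1623,  λ_2 = 1.8377;  v_1 ≈ (0.9871, 0.1602)


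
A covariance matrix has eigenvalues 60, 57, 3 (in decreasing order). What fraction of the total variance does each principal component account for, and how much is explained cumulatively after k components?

Step 1 — total variance = trace(Sigma) = Σ λ_i = 60 + 57 + 3 = 120.

Step 2 — fraction explained by component i = λ_i / Σ λ:
  PC1: 60/120 = 0.5
  PC2: 57/120 = 0.475
  PC3: 3/120 = 0.025

Step 3 — cumulative fraction after k components = (λ_1 + ... + λ_k) / Σ λ:
  k = 1: 60/120 = 0.5
  k = 2: (60 + 57)/120 = 117/120 = 0.975
  k = 3: (60 + 57 + 3)/120 = 120/120 = 1

Summary (fraction, with percent):

explained: PC1 0.5 (50%), PC2 0.475 (47.5%), PC3 0.025 (2.5%);  cumulative: 0.5, 0.975, 1


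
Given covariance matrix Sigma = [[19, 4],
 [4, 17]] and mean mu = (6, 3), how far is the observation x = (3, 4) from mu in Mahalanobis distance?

Step 1 — centre the observation: (x - mu) = (-3, 1).

Step 2 — invert Sigma. det(Sigma) = 19·17 - (4)² = 307.
  Sigma^{-1} = (1/det) · [[d, -b], [-b, a]] = [[0.0554, -0.013],
 [-0.013, 0.0619]].

Step 3 — form the quadratic (x - mu)^T · Sigma^{-1} · (x - mu):
  Sigma^{-1} · (x - mu) = (-0.1792, 0.101).
  (x - mu)^T · [Sigma^{-1} · (x - mu)] = (-3)·(-0.1792) + (1)·(0.101) = 0.6384.

Step 4 — take square root: d = √(0.6384) ≈ 0.799.

d(x, mu) = √(0.6384) ≈ 0.799


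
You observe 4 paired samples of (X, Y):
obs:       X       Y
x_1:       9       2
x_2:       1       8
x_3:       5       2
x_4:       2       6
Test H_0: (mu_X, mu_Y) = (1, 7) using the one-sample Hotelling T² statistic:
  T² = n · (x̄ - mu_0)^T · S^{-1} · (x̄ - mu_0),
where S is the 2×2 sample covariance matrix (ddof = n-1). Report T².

Step 1 — sample mean vector:
  mean(X) = (9 + 1 + 5 + 2) / 4 = 17/4 = 4.25
  mean(Y) = (2 + 8 + 2 + 6) / 4 = 18/4 = 4.5
  x̄ = (4.25, 4.5),  deviation x̄ - mu_0 = (4.25, 4.5) - (1, 7) = (3.25, -2.5).

Step 2 — sample covariance matrix, S[i,j] = (1/(n-1)) · Σ_k (x_{k,i} - mean_i) · (x_{k,j} - mean_j), divisor n-1 = 3:
  S[X,X] = ((4.75)·(4.75) + (-3.25)·(-3.25) + (0.75)·(0.75) + (-2.25)·(-2.25)) / 3 = 38.75/3 = 12.9167
  S[X,Y] = ((4.75)·(-2.5) + (-3.25)·(3.5) + (0.75)·(-2.5) + (-2.25)·(1.5)) / 3 = -28.5/3 = -9.5
  S[Y,Y] = ((-2.5)·(-2.5) + (3.5)·(3.5) + (-2.5)·(-2.5) + (1.5)·(1.5)) / 3 = 27/3 = 9
  S = [[12.9167, -9.5],
 [-9.5, 9]].

Step 3 — invert S. det(S) = 12.9167·9 - (-9.5)² = 26.
  S^{-1} = (1/det) · [[d, -b], [-b, a]] = [[0.3462, 0.3654],
 [0.3654, 0.4968]].

Step 4 — quadratic form (x̄ - mu_0)^T · S^{-1} · (x̄ - mu_0):
  S^{-1} · (x̄ - mu_0) = (0.2115, -0.0545),
  (x̄ - mu_0)^T · [...] = (3.25)·(0.2115) + (-2.5)·(-0.0545) = 0.8237.

Step 5 — scale by n: T² = 4 · 0.8237 = 3.2949.

T² ≈ 3.2949


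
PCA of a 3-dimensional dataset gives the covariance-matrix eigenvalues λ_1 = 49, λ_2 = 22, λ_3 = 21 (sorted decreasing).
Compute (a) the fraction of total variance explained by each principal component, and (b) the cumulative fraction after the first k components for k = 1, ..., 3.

Step 1 — total variance = trace(Sigma) = Σ λ_i = 49 + 22 + 21 = 92.

Step 2 — fraction explained by component i = λ_i / Σ λ:
  PC1: 49/92 = 0.5326
  PC2: 22/92 = 0.2391
  PC3: 21/92 = 0.2283

Step 3 — cumulative fraction after k components = (λ_1 + ... + λ_k) / Σ λ:
  k = 1: 49/92 = 0.5326
  k = 2: (49 + 22)/92 = 71/92 = 0.7717
  k = 3: (49 + 22 + 21)/92 = 92/92 = 1

Summary (fraction, with percent):

explained: PC1 0.5326 (53.26%), PC2 0.2391 (23.91%), PC3 0.2283 (22.83%);  cumulative: 0.5326, 0.7717, 1


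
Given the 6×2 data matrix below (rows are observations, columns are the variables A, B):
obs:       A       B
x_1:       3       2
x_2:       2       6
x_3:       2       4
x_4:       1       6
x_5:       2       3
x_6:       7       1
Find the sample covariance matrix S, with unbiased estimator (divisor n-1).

Step 1 — column means:
  mean(A) = (3 + 2 + 2 + 1 + 2 + 7) / 6 = 17/6 = 2.8333
  mean(B) = (2 + 6 + 4 + 6 + 3 + 1) / 6 = 22/6 = 3.6667

Step 2 — sample covariance S[i,j] = (1/(n-1)) · Σ_k (x_{k,i} - mean_i) · (x_{k,j} - mean_j), with n-1 = 5.
  S[A,A] = ((0.1667)·(0.1667) + (-0.8333)·(-0.8333) + (-0.8333)·(-0.8333) + (-1.8333)·(-1.8333) + (-0.8333)·(-0.8333) + (4.1667)·(4.1667)) / 5 = 22.8333/5 = 4.5667
  S[A,B] = ((0.1667)·(-1.6667) + (-0.8333)·(2.3333) + (-0.8333)·(0.3333) + (-1.8333)·(2.3333) + (-0.8333)·(-0.6667) + (4.1667)·(-2.6667)) / 5 = -17.3333/5 = -3.4667
  S[B,B] = ((-1.6667)·(-1.6667) + (2.3333)·(2.3333) + (0.3333)·(0.3333) + (2.3333)·(2.3333) + (-0.6667)·(-0.6667) + (-2.6667)·(-2.6667)) / 5 = 21.3333/5 = 4.2667

S is symmetric (S[j,i] = S[i,j]). Assembling:

S = [[4.5667, -3.4667],
 [-3.4667, 4.2667]]


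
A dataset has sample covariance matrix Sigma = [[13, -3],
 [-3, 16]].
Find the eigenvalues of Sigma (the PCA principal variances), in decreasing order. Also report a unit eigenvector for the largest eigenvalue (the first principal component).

Step 1 — characteristic polynomial of 2×2 Sigma:
  det(Sigma - λI) = λ² - trace · λ + det = 0.
  trace = 13 + 16 = 29, det = 13·16 - (-3)² = 199.
Step 2 — discriminant:
  Δ = trace² - 4·det = 841 - 796 = 45.
Step 3 — eigenvalues:
  λ = (trace ± √Δ)/2 = (29 ± 6.7082)/2,
  λ_1 = 17.8541,  λ_2 = 11.1459.

Step 4 — unit eigenvector for λ_1: solve (Sigma - λ_1 I)v = 0. First row:
  (13 - 17.8541)·v_x + (-3)·v_y = 0, i.e. (-4.8541)·v_x + (-3)·v_y = 0,
  so v ∝ (b, λ_1 - a) = (-3, 4.8541); multiply by -1 so the first entry is positive: u = (3, -4.8541).
  ||u|| = √((3)² + (-4.8541)²) = √(32.5623) ≈ 5.7063,
  v_1 = u/||u|| ≈ (0.5257, -0.8507) (||v_1|| = 1).

λ_1 = 17.8541,  λ_2 = 11.1459;  v_1 ≈ (0.5257, -0.8507)


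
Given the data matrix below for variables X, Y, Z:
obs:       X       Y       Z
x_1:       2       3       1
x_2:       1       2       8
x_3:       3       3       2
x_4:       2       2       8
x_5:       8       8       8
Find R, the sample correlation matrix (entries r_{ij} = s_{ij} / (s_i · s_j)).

Step 1 — column means:
  mean(X) = (2 + 1 + 3 + 2 + 8) / 5 = 16/5 = 3.2
  mean(Y) = (3 + 2 + 3 + 2 + 8) / 5 = 18/5 = 3.6
  mean(Z) = (1 + 8 + 2 + 8 + 8) / 5 = 27/5 = 5.4

Step 2 — sample variances and covariances s[i,j] = (1/(n-1)) · Σ_k (x_{k,i} - mean_i) · (x_{k,j} - mean_j), with n-1 = 4:
  s[X,X] = ((-1.2)·(-1.2) + (-2.2)·(-2.2) + (-0.2)·(-0.2) + (-1.2)·(-1.2) + (4.8)·(4.8)) / 4 = 30.8/4 = 7.7
  s[X,Y] = ((-1.2)·(-0.6) + (-2.2)·(-1.6) + (-0.2)·(-0.6) + (-1.2)·(-1.6) + (4.8)·(4.4)) / 4 = 27.4/4 = 6.85
  s[X,Z] = ((-1.2)·(-4.4) + (-2.2)·(2.6) + (-0.2)·(-3.4) + (-1.2)·(2.6) + (4.8)·(2.6)) / 4 = 9.6/4 = 2.4
  s[Y,Y] = ((-0.6)·(-0.6) + (-1.6)·(-1.6) + (-0.6)·(-0.6) + (-1.6)·(-1.6) + (4.4)·(4.4)) / 4 = 25.2/4 = 6.3
  s[Y,Z] = ((-0.6)·(-4.4) + (-1.6)·(2.6) + (-0.6)·(-3.4) + (-1.6)·(2.6) + (4.4)·(2.6)) / 4 = 7.8/4 = 1.95
  s[Z,Z] = ((-4.4)·(-4.4) + (2.6)·(2.6) + (-3.4)·(-3.4) + (2.6)·(2.6) + (2.6)·(2.6)) / 4 = 51.2/4 = 12.8
  Sample standard deviations s_i = √(s[i,i]):
  s(X) = √(7.7) = 2.7749
  s(Y) = √(6.3) = 2.51
  s(Z) = √(12.8) = 3.5777

Step 3 — r_{ij} = s_{ij} / (s_i · s_j):
  r[X,X] = 1 (diagonal).
  r[X,Y] = 6.85 / (2.7749 · 2.51) = 6.85 / 6.9649 = 0.9835
  r[X,Z] = 2.4 / (2.7749 · 3.5777) = 2.4 / 9.9277 = 0.2417
  r[Y,Y] = 1 (diagonal).
  r[Y,Z] = 1.95 / (2.51 · 3.5777) = 1.95 / 8.98 = 0.2171
  r[Z,Z] = 1 (diagonal).

R is symmetric with unit diagonal. Assembling:

R = [[1, 0.9835, 0.2417],
 [0.9835, 1, 0.2171],
 [0.2417, 0.2171, 1]]


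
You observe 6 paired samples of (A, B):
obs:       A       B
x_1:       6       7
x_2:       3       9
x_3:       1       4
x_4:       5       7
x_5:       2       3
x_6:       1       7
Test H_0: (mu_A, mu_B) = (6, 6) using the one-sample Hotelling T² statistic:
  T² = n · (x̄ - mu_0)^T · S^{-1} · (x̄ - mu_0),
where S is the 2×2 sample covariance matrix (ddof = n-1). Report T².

Step 1 — sample mean vector:
  mean(A) = (6 + 3 + 1 + 5 + 2 + 1) / 6 = 18/6 = 3
  mean(B) = (7 + 9 + 4 + 7 + 3 + 7) / 6 = 37/6 = 6.1667
  x̄ = (3, 6.1667),  deviation x̄ - mu_0 = (3, 6.1667) - (6, 6) = (-3, 0.1667).

Step 2 — sample covariance matrix, S[i,j] = (1/(n-1)) · Σ_k (x_{k,i} - mean_i) · (x_{k,j} - mean_j), divisor n-1 = 5:
  S[A,A] = ((3)·(3) + (0)·(0) + (-2)·(-2) + (2)·(2) + (-1)·(-1) + (-2)·(-2)) / 5 = 22/5 = 4.4
  S[A,B] = ((3)·(0.8333) + (0)·(2.8333) + (-2)·(-2.1667) + (2)·(0.8333) + (-1)·(-3.1667) + (-2)·(0.8333)) / 5 = 10/5 = 2
  S[B,B] = ((0.8333)·(0.8333) + (2.8333)·(2.8333) + (-2.1667)·(-2.1667) + (0.8333)·(0.8333) + (-3.1667)·(-3.1667) + (0.8333)·(0.8333)) / 5 = 24.8333/5 = 4.9667
  S = [[4.4, 2],
 [2, 4.9667]].

Step 3 — invert S. det(S) = 4.4·4.9667 - (2)² = 17.8533.
  S^{-1} = (1/det) · [[d, -b], [-b, a]] = [[0.2782, -0.112],
 [-0.112, 0.2465]].

Step 4 — quadratic form (x̄ - mu_0)^T · S^{-1} · (x̄ - mu_0):
  S^{-1} · (x̄ - mu_0) = (-0.8532, 0.3771),
  (x̄ - mu_0)^T · [...] = (-3)·(-0.8532) + (0.1667)·(0.3771) = 2.6226.

Step 5 — scale by n: T² = 6 · 2.6226 = 15.7356.

T² ≈ 15.7356


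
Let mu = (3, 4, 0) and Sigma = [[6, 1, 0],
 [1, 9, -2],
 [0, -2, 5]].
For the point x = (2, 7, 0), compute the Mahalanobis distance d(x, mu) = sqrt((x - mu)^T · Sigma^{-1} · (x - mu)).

Step 1 — centre the observation: (x - mu) = (-1, 3, 0).

Step 2 — invert Sigma (cofactor / det for 3×3, or solve directly):
  Sigma^{-1} = [[0.1701, -0.0207, -0.0083],
 [-0.0207, 0.1245, 0.0498],
 [-0.0083, 0.0498, 0.2199]].

Step 3 — form the quadratic (x - mu)^T · Sigma^{-1} · (x - mu):
  Sigma^{-1} · (x - mu) = (-0.2324, 0.3942, 0.1577).
  (x - mu)^T · [Sigma^{-1} · (x - mu)] = (-1)·(-0.2324) + (3)·(0.3942) + (0)·(0.1577) = 1.4149.

Step 4 — take square root: d = √(1.4149) ≈ 1.1895.

d(x, mu) = √(1.4149) ≈ 1.1895


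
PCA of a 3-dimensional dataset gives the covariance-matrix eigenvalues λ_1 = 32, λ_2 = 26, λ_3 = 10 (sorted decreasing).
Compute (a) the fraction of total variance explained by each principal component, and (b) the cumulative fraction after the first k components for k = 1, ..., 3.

Step 1 — total variance = trace(Sigma) = Σ λ_i = 32 + 26 + 10 = 68.

Step 2 — fraction explained by component i = λ_i / Σ λ:
  PC1: 32/68 = 0.4706
  PC2: 26/68 = 0.3824
  PC3: 10/68 = 0.1471

Step 3 — cumulative fraction after k components = (λ_1 + ... + λ_k) / Σ λ:
  k = 1: 32/68 = 0.4706
  k = 2: (32 + 26)/68 = 58/68 = 0.8529
  k = 3: (32 + 26 + 10)/68 = 68/68 = 1

Summary (fraction, with percent):

explained: PC1 0.4706 (47.06%), PC2 0.3824 (38.24%), PC3 0.1471 (14.71%);  cumulative: 0.4706, 0.8529, 1


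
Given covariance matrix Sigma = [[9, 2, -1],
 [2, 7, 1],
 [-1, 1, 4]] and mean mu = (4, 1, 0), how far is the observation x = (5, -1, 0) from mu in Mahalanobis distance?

Step 1 — centre the observation: (x - mu) = (1, -2, 0).

Step 2 — invert Sigma (cofactor / det for 3×3, or solve directly):
  Sigma^{-1} = [[0.125, -0.0417, 0.0417],
 [-0.0417, 0.162, -0.0509],
 [0.0417, -0.0509, 0.2731]].

Step 3 — form the quadratic (x - mu)^T · Sigma^{-1} · (x - mu):
  Sigma^{-1} · (x - mu) = (0.2083, -0.3657, 0.1435).
  (x - mu)^T · [Sigma^{-1} · (x - mu)] = (1)·(0.2083) + (-2)·(-0.3657) + (0)·(0.1435) = 0.9398.

Step 4 — take square root: d = √(0.9398) ≈ 0.9694.

d(x, mu) = √(0.9398) ≈ 0.9694


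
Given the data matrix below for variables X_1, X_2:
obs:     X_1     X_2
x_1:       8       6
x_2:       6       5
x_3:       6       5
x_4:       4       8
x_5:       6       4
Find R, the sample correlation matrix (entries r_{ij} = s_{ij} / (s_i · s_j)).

Step 1 — column means:
  mean(X_1) = (8 + 6 + 6 + 4 + 6) / 5 = 30/5 = 6
  mean(X_2) = (6 + 5 + 5 + 8 + 4) / 5 = 28/5 = 5.6

Step 2 — sample variances and covariances s[i,j] = (1/(n-1)) · Σ_k (x_{k,i} - mean_i) · (x_{k,j} - mean_j), with n-1 = 4:
  s[X_1,X_1] = ((2)·(2) + (0)·(0) + (0)·(0) + (-2)·(-2) + (0)·(0)) / 4 = 8/4 = 2
  s[X_1,X_2] = ((2)·(0.4) + (0)·(-0.6) + (0)·(-0.6) + (-2)·(2.4) + (0)·(-1.6)) / 4 = -4/4 = -1
  s[X_2,X_2] = ((0.4)·(0.4) + (-0.6)·(-0.6) + (-0.6)·(-0.6) + (2.4)·(2.4) + (-1.6)·(-1.6)) / 4 = 9.2/4 = 2.3
  Sample standard deviations s_i = √(s[i,i]):
  s(X_1) = √(2) = 1.4142
  s(X_2) = √(2.3) = 1.5166

Step 3 — r_{ij} = s_{ij} / (s_i · s_j):
  r[X_1,X_1] = 1 (diagonal).
  r[X_1,X_2] = -1 / (1.4142 · 1.5166) = -1 / 2.1448 = -0.4663
  r[X_2,X_2] = 1 (diagonal).

R is symmetric with unit diagonal. Assembling:

R = [[1, -0.4663],
 [-0.4663, 1]]


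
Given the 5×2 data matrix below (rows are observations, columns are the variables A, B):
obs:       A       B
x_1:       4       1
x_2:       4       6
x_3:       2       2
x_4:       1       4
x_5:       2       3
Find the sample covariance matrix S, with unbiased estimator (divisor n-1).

Step 1 — column means:
  mean(A) = (4 + 4 + 2 + 1 + 2) / 5 = 13/5 = 2.6
  mean(B) = (1 + 6 + 2 + 4 + 3) / 5 = 16/5 = 3.2

Step 2 — sample covariance S[i,j] = (1/(n-1)) · Σ_k (x_{k,i} - mean_i) · (x_{k,j} - mean_j), with n-1 = 4.
  S[A,A] = ((1.4)·(1.4) + (1.4)·(1.4) + (-0.6)·(-0.6) + (-1.6)·(-1.6) + (-0.6)·(-0.6)) / 4 = 7.2/4 = 1.8
  S[A,B] = ((1.4)·(-2.2) + (1.4)·(2.8) + (-0.6)·(-1.2) + (-1.6)·(0.8) + (-0.6)·(-0.2)) / 4 = 0.4/4 = 0.1
  S[B,B] = ((-2.2)·(-2.2) + (2.8)·(2.8) + (-1.2)·(-1.2) + (0.8)·(0.8) + (-0.2)·(-0.2)) / 4 = 14.8/4 = 3.7

S is symmetric (S[j,i] = S[i,j]). Assembling:

S = [[1.8, 0.1],
 [0.1, 3.7]]


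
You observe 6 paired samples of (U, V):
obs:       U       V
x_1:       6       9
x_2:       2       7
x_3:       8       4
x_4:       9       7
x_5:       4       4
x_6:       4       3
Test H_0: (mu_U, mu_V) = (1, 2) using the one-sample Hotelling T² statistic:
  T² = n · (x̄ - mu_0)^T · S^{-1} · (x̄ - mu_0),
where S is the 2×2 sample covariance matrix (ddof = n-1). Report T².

Step 1 — sample mean vector:
  mean(U) = (6 + 2 + 8 + 9 + 4 + 4) / 6 = 33/6 = 5.5
  mean(V) = (9 + 7 + 4 + 7 + 4 + 3) / 6 = 34/6 = 5.6667
  x̄ = (5.5, 5.6667),  deviation x̄ - mu_0 = (5.5, 5.6667) - (1, 2) = (4.5, 3.6667).

Step 2 — sample covariance matrix, S[i,j] = (1/(n-1)) · Σ_k (x_{k,i} - mean_i) · (x_{k,j} - mean_j), divisor n-1 = 5:
  S[U,U] = ((0.5)·(0.5) + (-3.5)·(-3.5) + (2.5)·(2.5) + (3.5)·(3.5) + (-1.5)·(-1.5) + (-1.5)·(-1.5)) / 5 = 35.5/5 = 7.1
  S[U,V] = ((0.5)·(3.3333) + (-3.5)·(1.3333) + (2.5)·(-1.6667) + (3.5)·(1.3333) + (-1.5)·(-1.6667) + (-1.5)·(-2.6667)) / 5 = 4/5 = 0.8
  S[V,V] = ((3.3333)·(3.3333) + (1.3333)·(1.3333) + (-1.6667)·(-1.6667) + (1.3333)·(1.3333) + (-1.6667)·(-1.6667) + (-2.6667)·(-2.6667)) / 5 = 27.3333/5 = 5.4667
  S = [[7.1, 0.8],
 [0.8, 5.4667]].

Step 3 — invert S. det(S) = 7.1·5.4667 - (0.8)² = 38.1733.
  S^{-1} = (1/det) · [[d, -b], [-b, a]] = [[0.1432, -0.021],
 [-0.021, 0.186]].

Step 4 — quadratic form (x̄ - mu_0)^T · S^{-1} · (x̄ - mu_0):
  S^{-1} · (x̄ - mu_0) = (0.5676, 0.5877),
  (x̄ - mu_0)^T · [...] = (4.5)·(0.5676) + (3.6667)·(0.5877) = 4.7089.

Step 5 — scale by n: T² = 6 · 4.7089 = 28.2536.

T² ≈ 28.2536


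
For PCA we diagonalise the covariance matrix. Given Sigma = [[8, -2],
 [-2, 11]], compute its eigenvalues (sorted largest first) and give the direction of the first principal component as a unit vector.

Step 1 — characteristic polynomial of 2×2 Sigma:
  det(Sigma - λI) = λ² - trace · λ + det = 0.
  trace = 8 + 11 = 19, det = 8·11 - (-2)² = 84.
Step 2 — discriminant:
  Δ = trace² - 4·det = 361 - 336 = 25.
Step 3 — eigenvalues:
  λ = (trace ± √Δ)/2 = (19 ± 5)/2,
  λ_1 = 12,  λ_2 = 7.

Step 4 — unit eigenvector for λ_1: solve (Sigma - λ_1 I)v = 0. First row:
  (8 - 12)·v_x + (-2)·v_y = 0, i.e. (-4)·v_x + (-2)·v_y = 0,
  so v ∝ (b, λ_1 - a) = (-2, 4); multiply by -1 so the first entry is positive: u = (2, -4).
  ||u|| = √((2)² + (-4)²) = √(20) ≈ 4.4721,
  v_1 = u/||u|| ≈ (0.4472, -0.8944) (||v_1|| = 1).

λ_1 = 12,  λ_2 = 7;  v_1 ≈ (0.4472, -0.8944)


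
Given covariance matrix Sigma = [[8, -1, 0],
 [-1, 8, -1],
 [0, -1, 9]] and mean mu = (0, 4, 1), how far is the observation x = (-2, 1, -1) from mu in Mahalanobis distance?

Step 1 — centre the observation: (x - mu) = (-2, -3, -2).

Step 2 — invert Sigma (cofactor / det for 3×3, or solve directly):
  Sigma^{-1} = [[0.127, 0.0161, 0.0018],
 [0.0161, 0.1288, 0.0143],
 [0.0018, 0.0143, 0.1127]].

Step 3 — form the quadratic (x - mu)^T · Sigma^{-1} · (x - mu):
  Sigma^{-1} · (x - mu) = (-0.3059, -0.4472, -0.2719).
  (x - mu)^T · [Sigma^{-1} · (x - mu)] = (-2)·(-0.3059) + (-3)·(-0.4472) + (-2)·(-0.2719) = 2.4973.

Step 4 — take square root: d = √(2.4973) ≈ 1.5803.

d(x, mu) = √(2.4973) ≈ 1.5803


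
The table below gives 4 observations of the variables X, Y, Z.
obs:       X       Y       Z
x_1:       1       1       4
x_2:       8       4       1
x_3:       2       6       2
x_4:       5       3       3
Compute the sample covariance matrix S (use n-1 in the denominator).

Step 1 — column means:
  mean(X) = (1 + 8 + 2 + 5) / 4 = 16/4 = 4
  mean(Y) = (1 + 4 + 6 + 3) / 4 = 14/4 = 3.5
  mean(Z) = (4 + 1 + 2 + 3) / 4 = 10/4 = 2.5

Step 2 — sample covariance S[i,j] = (1/(n-1)) · Σ_k (x_{k,i} - mean_i) · (x_{k,j} - mean_j), with n-1 = 3.
  S[X,X] = ((-3)·(-3) + (4)·(4) + (-2)·(-2) + (1)·(1)) / 3 = 30/3 = 10
  S[X,Y] = ((-3)·(-2.5) + (4)·(0.5) + (-2)·(2.5) + (1)·(-0.5)) / 3 = 4/3 = 1.3333
  S[X,Z] = ((-3)·(1.5) + (4)·(-1.5) + (-2)·(-0.5) + (1)·(0.5)) / 3 = -9/3 = -3
  S[Y,Y] = ((-2.5)·(-2.5) + (0.5)·(0.5) + (2.5)·(2.5) + (-0.5)·(-0.5)) / 3 = 13/3 = 4.3333
  S[Y,Z] = ((-2.5)·(1.5) + (0.5)·(-1.5) + (2.5)·(-0.5) + (-0.5)·(0.5)) / 3 = -6/3 = -2
  S[Z,Z] = ((1.5)·(1.5) + (-1.5)·(-1.5) + (-0.5)·(-0.5) + (0.5)·(0.5)) / 3 = 5/3 = 1.6667

S is symmetric (S[j,i] = S[i,j]). Assembling:

S = [[10, 1.3333, -3],
 [1.3333, 4.3333, -2],
 [-3, -2, 1.6667]]


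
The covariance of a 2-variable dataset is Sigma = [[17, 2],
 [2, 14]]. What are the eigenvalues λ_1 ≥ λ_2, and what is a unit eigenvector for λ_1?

Step 1 — characteristic polynomial of 2×2 Sigma:
  det(Sigma - λI) = λ² - trace · λ + det = 0.
  trace = 17 + 14 = 31, det = 17·14 - (2)² = 234.
Step 2 — discriminant:
  Δ = trace² - 4·det = 961 - 936 = 25.
Step 3 — eigenvalues:
  λ = (trace ± √Δ)/2 = (31 ± 5)/2,
  λ_1 = 18,  λ_2 = 13.

Step 4 — unit eigenvector for λ_1: solve (Sigma - λ_1 I)v = 0. First row:
  (17 - 18)·v_x + (2)·v_y = 0, i.e. (-1)·v_x + (2)·v_y = 0,
  so v ∝ (b, λ_1 - a) = (2, 1) = u.
  ||u|| = √((2)² + (1)²) = √(5) ≈ 2.2361,
  v_1 = u/||u|| ≈ (0.8944, 0.4472) (||v_1|| = 1).

λ_1 = 18,  λ_2 = 13;  v_1 ≈ (0.8944, 0.4472)


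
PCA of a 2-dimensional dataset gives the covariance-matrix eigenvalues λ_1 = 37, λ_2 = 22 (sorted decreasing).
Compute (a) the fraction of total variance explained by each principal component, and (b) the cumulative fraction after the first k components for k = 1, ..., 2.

Step 1 — total variance = trace(Sigma) = Σ λ_i = 37 + 22 = 59.

Step 2 — fraction explained by component i = λ_i / Σ λ:
  PC1: 37/59 = 0.6271
  PC2: 22/59 = 0.3729

Step 3 — cumulative fraction after k components = (λ_1 + ... + λ_k) / Σ λ:
  k = 1: 37/59 = 0.6271
  k = 2: (37 + 22)/59 = 59/59 = 1

Summary (fraction, with percent):

explained: PC1 0.6271 (62.71%), PC2 0.3729 (37.29%);  cumulative: 0.6271, 1


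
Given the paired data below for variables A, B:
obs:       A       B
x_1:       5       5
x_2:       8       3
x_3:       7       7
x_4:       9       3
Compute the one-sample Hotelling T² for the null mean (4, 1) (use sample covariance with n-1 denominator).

Step 1 — sample mean vector:
  mean(A) = (5 + 8 + 7 + 9) / 4 = 29/4 = 7.25
  mean(B) = (5 + 3 + 7 + 3) / 4 = 18/4 = 4.5
  x̄ = (7.25, 4.5),  deviation x̄ - mu_0 = (7.25, 4.5) - (4, 1) = (3.25, 3.5).

Step 2 — sample covariance matrix, S[i,j] = (1/(n-1)) · Σ_k (x_{k,i} - mean_i) · (x_{k,j} - mean_j), divisor n-1 = 3:
  S[A,A] = ((-2.25)·(-2.25) + (0.75)·(0.75) + (-0.25)·(-0.25) + (1.75)·(1.75)) / 3 = 8.75/3 = 2.9167
  S[A,B] = ((-2.25)·(0.5) + (0.75)·(-1.5) + (-0.25)·(2.5) + (1.75)·(-1.5)) / 3 = -5.5/3 = -1.8333
  S[B,B] = ((0.5)·(0.5) + (-1.5)·(-1.5) + (2.5)·(2.5) + (-1.5)·(-1.5)) / 3 = 11/3 = 3.6667
  S = [[2.9167, -1.8333],
 [-1.8333, 3.6667]].

Step 3 — invert S. det(S) = 2.9167·3.6667 - (-1.8333)² = 7.3333.
  S^{-1} = (1/det) · [[d, -b], [-b, a]] = [[0.5, 0.25],
 [0.25, 0.3977]].

Step 4 — quadratic form (x̄ - mu_0)^T · S^{-1} · (x̄ - mu_0):
  S^{-1} · (x̄ - mu_0) = (2.5, 2.2045),
  (x̄ - mu_0)^T · [...] = (3.25)·(2.5) + (3.5)·(2.2045) = 15.8409.

Step 5 — scale by n: T² = 4 · 15.8409 = 63.3636.

T² ≈ 63.3636


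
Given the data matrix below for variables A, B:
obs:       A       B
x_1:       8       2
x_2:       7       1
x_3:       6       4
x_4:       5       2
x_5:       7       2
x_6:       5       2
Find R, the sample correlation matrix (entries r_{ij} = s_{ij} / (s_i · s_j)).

Step 1 — column means:
  mean(A) = (8 + 7 + 6 + 5 + 7 + 5) / 6 = 38/6 = 6.3333
  mean(B) = (2 + 1 + 4 + 2 + 2 + 2) / 6 = 13/6 = 2.1667

Step 2 — sample variances and covariances s[i,j] = (1/(n-1)) · Σ_k (x_{k,i} - mean_i) · (x_{k,j} - mean_j), with n-1 = 5:
  s[A,A] = ((1.6667)·(1.6667) + (0.6667)·(0.6667) + (-0.3333)·(-0.3333) + (-1.3333)·(-1.3333) + (0.6667)·(0.6667) + (-1.3333)·(-1.3333)) / 5 = 7.3333/5 = 1.4667
  s[A,B] = ((1.6667)·(-0.1667) + (0.6667)·(-1.1667) + (-0.3333)·(1.8333) + (-1.3333)·(-0.1667) + (0.6667)·(-0.1667) + (-1.3333)·(-0.1667)) / 5 = -1.3333/5 = -0.2667
  s[B,B] = ((-0.1667)·(-0.1667) + (-1.1667)·(-1.1667) + (1.8333)·(1.8333) + (-0.1667)·(-0.1667) + (-0.1667)·(-0.1667) + (-0.1667)·(-0.1667)) / 5 = 4.8333/5 = 0.9667
  Sample standard deviations s_i = √(s[i,i]):
  s(A) = √(1.4667) = 1.2111
  s(B) = √(0.9667) = 0.9832

Step 3 — r_{ij} = s_{ij} / (s_i · s_j):
  r[A,A] = 1 (diagonal).
  r[A,B] = -0.2667 / (1.2111 · 0.9832) = -0.2667 / 1.1907 = -0.224
  r[B,B] = 1 (diagonal).

R is symmetric with unit diagonal. Assembling:

R = [[1, -0.224],
 [-0.224, 1]]


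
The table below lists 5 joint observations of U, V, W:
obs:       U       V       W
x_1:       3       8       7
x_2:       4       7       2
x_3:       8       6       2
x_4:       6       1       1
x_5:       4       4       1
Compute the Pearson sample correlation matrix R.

Step 1 — column means:
  mean(U) = (3 + 4 + 8 + 6 + 4) / 5 = 25/5 = 5
  mean(V) = (8 + 7 + 6 + 1 + 4) / 5 = 26/5 = 5.2
  mean(W) = (7 + 2 + 2 + 1 + 1) / 5 = 13/5 = 2.6

Step 2 — sample variances and covariances s[i,j] = (1/(n-1)) · Σ_k (x_{k,i} - mean_i) · (x_{k,j} - mean_j), with n-1 = 4:
  s[U,U] = ((-2)·(-2) + (-1)·(-1) + (3)·(3) + (1)·(1) + (-1)·(-1)) / 4 = 16/4 = 4
  s[U,V] = ((-2)·(2.8) + (-1)·(1.8) + (3)·(0.8) + (1)·(-4.2) + (-1)·(-1.2)) / 4 = -8/4 = -2
  s[U,W] = ((-2)·(4.4) + (-1)·(-0.6) + (3)·(-0.6) + (1)·(-1.6) + (-1)·(-1.6)) / 4 = -10/4 = -2.5
  s[V,V] = ((2.8)·(2.8) + (1.8)·(1.8) + (0.8)·(0.8) + (-4.2)·(-4.2) + (-1.2)·(-1.2)) / 4 = 30.8/4 = 7.7
  s[V,W] = ((2.8)·(4.4) + (1.8)·(-0.6) + (0.8)·(-0.6) + (-4.2)·(-1.6) + (-1.2)·(-1.6)) / 4 = 19.4/4 = 4.85
  s[W,W] = ((4.4)·(4.4) + (-0.6)·(-0.6) + (-0.6)·(-0.6) + (-1.6)·(-1.6) + (-1.6)·(-1.6)) / 4 = 25.2/4 = 6.3
  Sample standard deviations s_i = √(s[i,i]):
  s(U) = √(4) = 2
  s(V) = √(7.7) = 2.7749
  s(W) = √(6.3) = 2.51

Step 3 — r_{ij} = s_{ij} / (s_i · s_j):
  r[U,U] = 1 (diagonal).
  r[U,V] = -2 / (2 · 2.7749) = -2 / 5.5498 = -0.3604
  r[U,W] = -2.5 / (2 · 2.51) = -2.5 / 5.02 = -0.498
  r[V,V] = 1 (diagonal).
  r[V,W] = 4.85 / (2.7749 · 2.51) = 4.85 / 6.9649 = 0.6963
  r[W,W] = 1 (diagonal).

R is symmetric with unit diagonal. Assembling:

R = [[1, -0.3604, -0.498],
 [-0.3604, 1, 0.6963],
 [-0.498, 0.6963, 1]]


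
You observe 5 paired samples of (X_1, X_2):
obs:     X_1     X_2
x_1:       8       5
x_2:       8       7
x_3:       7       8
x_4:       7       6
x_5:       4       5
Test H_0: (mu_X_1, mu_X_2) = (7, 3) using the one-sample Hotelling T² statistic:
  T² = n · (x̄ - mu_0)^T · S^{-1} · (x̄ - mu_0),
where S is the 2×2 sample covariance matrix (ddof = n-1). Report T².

Step 1 — sample mean vector:
  mean(X_1) = (8 + 8 + 7 + 7 + 4) / 5 = 34/5 = 6.8
  mean(X_2) = (5 + 7 + 8 + 6 + 5) / 5 = 31/5 = 6.2
  x̄ = (6.8, 6.2),  deviation x̄ - mu_0 = (6.8, 6.2) - (7, 3) = (-0.2, 3.2).

Step 2 — sample covariance matrix, S[i,j] = (1/(n-1)) · Σ_k (x_{k,i} - mean_i) · (x_{k,j} - mean_j), divisor n-1 = 4:
  S[X_1,X_1] = ((1.2)·(1.2) + (1.2)·(1.2) + (0.2)·(0.2) + (0.2)·(0.2) + (-2.8)·(-2.8)) / 4 = 10.8/4 = 2.7
  S[X_1,X_2] = ((1.2)·(-1.2) + (1.2)·(0.8) + (0.2)·(1.8) + (0.2)·(-0.2) + (-2.8)·(-1.2)) / 4 = 3.2/4 = 0.8
  S[X_2,X_2] = ((-1.2)·(-1.2) + (0.8)·(0.8) + (1.8)·(1.8) + (-0.2)·(-0.2) + (-1.2)·(-1.2)) / 4 = 6.8/4 = 1.7
  S = [[2.7, 0.8],
 [0.8, 1.7]].

Step 3 — invert S. det(S) = 2.7·1.7 - (0.8)² = 3.95.
  S^{-1} = (1/det) · [[d, -b], [-b, a]] = [[0.4304, -0.2025],
 [-0.2025, 0.6835]].

Step 4 — quadratic form (x̄ - mu_0)^T · S^{-1} · (x̄ - mu_0):
  S^{-1} · (x̄ - mu_0) = (-0.7342, 2.2278),
  (x̄ - mu_0)^T · [...] = (-0.2)·(-0.7342) + (3.2)·(2.2278) = 7.2759.

Step 5 — scale by n: T² = 5 · 7.2759 = 36.3797.

T² ≈ 36.3797


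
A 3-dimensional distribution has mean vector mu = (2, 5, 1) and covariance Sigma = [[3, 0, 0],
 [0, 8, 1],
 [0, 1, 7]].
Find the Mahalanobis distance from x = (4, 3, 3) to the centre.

Step 1 — centre the observation: (x - mu) = (2, -2, 2).

Step 2 — invert Sigma (cofactor / det for 3×3, or solve directly):
  Sigma^{-1} = [[0.3333, 0, 0],
 [0, 0.1273, -0.0182],
 [0, -0.0182, 0.1455]].

Step 3 — form the quadratic (x - mu)^T · Sigma^{-1} · (x - mu):
  Sigma^{-1} · (x - mu) = (0.6667, -0.2909, 0.3273).
  (x - mu)^T · [Sigma^{-1} · (x - mu)] = (2)·(0.6667) + (-2)·(-0.2909) + (2)·(0.3273) = 2.5697.

Step 4 — take square root: d = √(2.5697) ≈ 1.603.

d(x, mu) = √(2.5697) ≈ 1.603
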